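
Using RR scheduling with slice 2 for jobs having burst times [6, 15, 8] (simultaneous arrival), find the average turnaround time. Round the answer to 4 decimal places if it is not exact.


Time quantum = 2
Execution trace:
  J1 runs 2 units, time = 2
  J2 runs 2 units, time = 4
  J3 runs 2 units, time = 6
  J1 runs 2 units, time = 8
  J2 runs 2 units, time = 10
  J3 runs 2 units, time = 12
  J1 runs 2 units, time = 14
  J2 runs 2 units, time = 16
  J3 runs 2 units, time = 18
  J2 runs 2 units, time = 20
  J3 runs 2 units, time = 22
  J2 runs 2 units, time = 24
  J2 runs 2 units, time = 26
  J2 runs 2 units, time = 28
  J2 runs 1 units, time = 29
Finish times: [14, 29, 22]
Average turnaround = 65/3 = 21.6667

21.6667


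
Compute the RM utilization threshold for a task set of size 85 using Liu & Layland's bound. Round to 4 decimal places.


Compute 2^(1/85) = 1.0081880126
Subtract 1: 1.0081880126 - 1 = 0.0081880126
Multiply by n: 85 * 0.0081880126 = 0.6959810710
Round to 4 dp: 0.6960

0.6960


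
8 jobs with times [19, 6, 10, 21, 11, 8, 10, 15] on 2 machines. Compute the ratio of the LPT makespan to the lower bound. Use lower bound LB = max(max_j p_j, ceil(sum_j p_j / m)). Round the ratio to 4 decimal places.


LPT order: [21, 19, 15, 11, 10, 10, 8, 6]
Machine loads after assignment: [50, 50]
LPT makespan = 50
Lower bound = max(max_job, ceil(total/2)) = max(21, 50) = 50
Ratio = 50 / 50 = 1.0

1.0


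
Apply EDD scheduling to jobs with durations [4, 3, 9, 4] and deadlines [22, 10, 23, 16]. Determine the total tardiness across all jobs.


Sort by due date (EDD order): [(3, 10), (4, 16), (4, 22), (9, 23)]
Compute completion times and tardiness:
  Job 1: p=3, d=10, C=3, tardiness=max(0,3-10)=0
  Job 2: p=4, d=16, C=7, tardiness=max(0,7-16)=0
  Job 3: p=4, d=22, C=11, tardiness=max(0,11-22)=0
  Job 4: p=9, d=23, C=20, tardiness=max(0,20-23)=0
Total tardiness = 0

0


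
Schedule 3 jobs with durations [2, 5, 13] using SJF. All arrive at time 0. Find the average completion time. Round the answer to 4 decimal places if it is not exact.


SJF order (ascending): [2, 5, 13]
Completion times:
  Job 1: burst=2, C=2
  Job 2: burst=5, C=7
  Job 3: burst=13, C=20
Average completion = 29/3 = 9.6667

9.6667


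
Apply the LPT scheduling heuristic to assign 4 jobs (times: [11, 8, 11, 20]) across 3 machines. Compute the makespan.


Sort jobs in decreasing order (LPT): [20, 11, 11, 8]
Assign each job to the least loaded machine:
  Machine 1: jobs [20], load = 20
  Machine 2: jobs [11, 8], load = 19
  Machine 3: jobs [11], load = 11
Makespan = max load = 20

20


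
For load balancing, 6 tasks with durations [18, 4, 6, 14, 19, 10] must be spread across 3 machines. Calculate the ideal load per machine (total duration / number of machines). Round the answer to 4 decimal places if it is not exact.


Total processing time = 18 + 4 + 6 + 14 + 19 + 10 = 71
Number of machines = 3
Ideal balanced load = 71 / 3 = 23.6667

23.6667


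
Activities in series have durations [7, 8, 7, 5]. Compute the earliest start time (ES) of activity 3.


Activity 3 starts after activities 1 through 2 complete.
Predecessor durations: [7, 8]
ES = 7 + 8 = 15

15


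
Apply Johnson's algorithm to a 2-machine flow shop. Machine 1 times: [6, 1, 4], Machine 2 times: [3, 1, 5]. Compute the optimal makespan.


Apply Johnson's rule:
  Group 1 (a <= b): [(2, 1, 1), (3, 4, 5)]
  Group 2 (a > b): [(1, 6, 3)]
Optimal job order: [2, 3, 1]
Schedule:
  Job 2: M1 done at 1, M2 done at 2
  Job 3: M1 done at 5, M2 done at 10
  Job 1: M1 done at 11, M2 done at 14
Makespan = 14

14


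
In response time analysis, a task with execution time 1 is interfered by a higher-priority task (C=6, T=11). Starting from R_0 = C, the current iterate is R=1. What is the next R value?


R_next = C + ceil(R_prev / T_hp) * C_hp
ceil(1 / 11) = ceil(0.0909) = 1
Interference = 1 * 6 = 6
R_next = 1 + 6 = 7

7


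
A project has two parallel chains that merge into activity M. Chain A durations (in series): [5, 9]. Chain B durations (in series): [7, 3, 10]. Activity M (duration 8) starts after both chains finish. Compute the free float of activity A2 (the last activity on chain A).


ES(A2) = sum of predecessors on chain A = 5
EF(A2) = ES + duration = 5 + 9 = 14
Successor of A2 is M. ES(M) = max(sum(A), sum(B)) = max(14, 20) = 20
Free float = ES(successor) - EF(current) = 20 - 14 = 6

6


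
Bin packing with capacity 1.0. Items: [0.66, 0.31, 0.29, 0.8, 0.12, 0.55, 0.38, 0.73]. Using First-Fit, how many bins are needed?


Place items sequentially using First-Fit:
  Item 0.66 -> new Bin 1
  Item 0.31 -> Bin 1 (now 0.97)
  Item 0.29 -> new Bin 2
  Item 0.8 -> new Bin 3
  Item 0.12 -> Bin 2 (now 0.41)
  Item 0.55 -> Bin 2 (now 0.96)
  Item 0.38 -> new Bin 4
  Item 0.73 -> new Bin 5
Total bins used = 5

5


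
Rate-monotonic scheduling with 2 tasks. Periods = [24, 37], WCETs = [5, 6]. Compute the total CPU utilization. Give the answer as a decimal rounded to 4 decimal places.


Compute individual utilizations (exact fractions):
  Task 1: C/T = 5/24 (approx. 0.2083)
  Task 2: C/T = 6/37 (approx. 0.1622)
Total utilization U = 5/24 + 6/37 = 329/888
Rounded to 4 decimal places: U = 0.3705
RM (Liu & Layland) bound for 2 tasks = 0.828427; compare with U = 329/888 (approx. 0.370495)
U <= bound, so schedulable by RM sufficient condition.

0.3705


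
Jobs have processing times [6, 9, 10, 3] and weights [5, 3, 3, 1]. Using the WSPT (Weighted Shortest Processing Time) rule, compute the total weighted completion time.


Compute p/w ratios and sort ascending (WSPT): [(6, 5), (9, 3), (3, 1), (10, 3)]
Compute weighted completion times:
  Job (p=6,w=5): C=6, w*C=5*6=30
  Job (p=9,w=3): C=15, w*C=3*15=45
  Job (p=3,w=1): C=18, w*C=1*18=18
  Job (p=10,w=3): C=28, w*C=3*28=84
Total weighted completion time = 177

177


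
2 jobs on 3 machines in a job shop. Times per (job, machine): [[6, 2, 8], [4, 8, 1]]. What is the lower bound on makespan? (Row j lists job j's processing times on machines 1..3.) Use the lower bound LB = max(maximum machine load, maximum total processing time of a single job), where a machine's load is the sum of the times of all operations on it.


Machine loads:
  Machine 1: 6 + 4 = 10
  Machine 2: 2 + 8 = 10
  Machine 3: 8 + 1 = 9
Max machine load = 10
Job totals:
  Job 1: 16
  Job 2: 13
Max job total = 16
Lower bound = max(10, 16) = 16

16


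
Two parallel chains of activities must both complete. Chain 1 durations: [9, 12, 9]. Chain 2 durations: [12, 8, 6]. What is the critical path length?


Path A total = 9 + 12 + 9 = 30
Path B total = 12 + 8 + 6 = 26
Critical path = longest path = max(30, 26) = 30

30


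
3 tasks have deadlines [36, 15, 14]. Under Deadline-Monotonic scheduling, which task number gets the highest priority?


Sort tasks by relative deadline (ascending):
  Task 3: deadline = 14
  Task 2: deadline = 15
  Task 1: deadline = 36
Priority order (highest first): [3, 2, 1]
Highest priority task = 3

3


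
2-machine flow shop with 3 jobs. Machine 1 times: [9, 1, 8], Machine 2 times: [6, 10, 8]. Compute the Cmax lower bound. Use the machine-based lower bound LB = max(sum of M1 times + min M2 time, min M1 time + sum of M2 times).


LB1 = sum(M1 times) + min(M2 times) = 18 + 6 = 24
LB2 = min(M1 times) + sum(M2 times) = 1 + 24 = 25
Lower bound = max(LB1, LB2) = max(24, 25) = 25

25


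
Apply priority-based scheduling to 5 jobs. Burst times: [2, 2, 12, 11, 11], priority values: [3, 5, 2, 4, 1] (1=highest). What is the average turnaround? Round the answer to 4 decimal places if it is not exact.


Sort by priority (ascending = highest first):
Order: [(1, 11), (2, 12), (3, 2), (4, 11), (5, 2)]
Completion times:
  Priority 1, burst=11, C=11
  Priority 2, burst=12, C=23
  Priority 3, burst=2, C=25
  Priority 4, burst=11, C=36
  Priority 5, burst=2, C=38
Average turnaround = 133/5 = 26.6

26.6


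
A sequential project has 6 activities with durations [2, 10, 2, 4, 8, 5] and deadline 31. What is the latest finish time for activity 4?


LF(activity 4) = deadline - sum of successor durations
Successors: activities 5 through 6 with durations [8, 5]
Sum of successor durations = 13
LF = 31 - 13 = 18

18


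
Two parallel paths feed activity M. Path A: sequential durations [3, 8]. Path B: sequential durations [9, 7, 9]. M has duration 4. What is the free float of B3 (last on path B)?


ES(B3) = sum of predecessors on chain B = 16
EF(B3) = ES + duration = 16 + 9 = 25
Successor of B3 is M. ES(M) = max(sum(A), sum(B)) = max(11, 25) = 25
Free float = ES(successor) - EF(current) = 25 - 25 = 0

0


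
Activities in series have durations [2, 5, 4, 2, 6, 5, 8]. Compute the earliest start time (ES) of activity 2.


Activity 2 starts after activities 1 through 1 complete.
Predecessor durations: [2]
ES = 2 = 2

2


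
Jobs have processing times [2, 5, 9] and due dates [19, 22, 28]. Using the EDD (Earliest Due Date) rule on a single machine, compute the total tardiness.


Sort by due date (EDD order): [(2, 19), (5, 22), (9, 28)]
Compute completion times and tardiness:
  Job 1: p=2, d=19, C=2, tardiness=max(0,2-19)=0
  Job 2: p=5, d=22, C=7, tardiness=max(0,7-22)=0
  Job 3: p=9, d=28, C=16, tardiness=max(0,16-28)=0
Total tardiness = 0

0


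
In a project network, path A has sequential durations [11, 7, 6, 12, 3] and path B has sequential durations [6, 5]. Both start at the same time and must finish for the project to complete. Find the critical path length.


Path A total = 11 + 7 + 6 + 12 + 3 = 39
Path B total = 6 + 5 = 11
Critical path = longest path = max(39, 11) = 39

39


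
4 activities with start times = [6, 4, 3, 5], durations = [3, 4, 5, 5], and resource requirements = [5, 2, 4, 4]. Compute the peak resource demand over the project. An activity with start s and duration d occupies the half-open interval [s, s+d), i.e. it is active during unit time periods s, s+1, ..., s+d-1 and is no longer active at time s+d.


Each activity i is active on [start_i, start_i + duration_i).
Compute total resource usage per time slot:
  t=0: active resources = [], total = 0
  t=1: active resources = [], total = 0
  t=2: active resources = [], total = 0
  t=3: active resources = [4], total = 4
  t=4: active resources = [2, 4], total = 6
  t=5: active resources = [2, 4, 4], total = 10
  t=6: active resources = [5, 2, 4, 4], total = 15
  t=7: active resources = [5, 2, 4, 4], total = 15
  t=8: active resources = [5, 4], total = 9
  t=9: active resources = [4], total = 4
Peak resource demand = 15

15


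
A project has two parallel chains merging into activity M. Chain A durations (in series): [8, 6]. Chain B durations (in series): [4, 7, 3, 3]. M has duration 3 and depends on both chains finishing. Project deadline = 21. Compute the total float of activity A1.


Forward pass: ES(A1) = sum of predecessors on chain A = 0
EF = ES + duration = 0 + 8 = 8
Backward pass: LF(M) = deadline = 21; LS(M) = 21 - 3 = 18
LF(A1) = LS(M) - sum(successors on chain A) = 18 - 6 = 12
LS = LF - duration = 12 - 8 = 4
Total float = LS - ES = 4 - 0 = 4

4


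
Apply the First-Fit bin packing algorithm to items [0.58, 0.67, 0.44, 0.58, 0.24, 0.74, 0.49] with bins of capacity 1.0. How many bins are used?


Place items sequentially using First-Fit:
  Item 0.58 -> new Bin 1
  Item 0.67 -> new Bin 2
  Item 0.44 -> new Bin 3
  Item 0.58 -> new Bin 4
  Item 0.24 -> Bin 1 (now 0.82)
  Item 0.74 -> new Bin 5
  Item 0.49 -> Bin 3 (now 0.93)
Total bins used = 5

5


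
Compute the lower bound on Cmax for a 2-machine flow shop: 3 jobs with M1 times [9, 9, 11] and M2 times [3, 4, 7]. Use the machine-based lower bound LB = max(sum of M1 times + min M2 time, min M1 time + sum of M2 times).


LB1 = sum(M1 times) + min(M2 times) = 29 + 3 = 32
LB2 = min(M1 times) + sum(M2 times) = 9 + 14 = 23
Lower bound = max(LB1, LB2) = max(32, 23) = 32

32


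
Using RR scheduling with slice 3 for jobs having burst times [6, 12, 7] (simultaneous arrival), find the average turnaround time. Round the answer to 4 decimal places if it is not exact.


Time quantum = 3
Execution trace:
  J1 runs 3 units, time = 3
  J2 runs 3 units, time = 6
  J3 runs 3 units, time = 9
  J1 runs 3 units, time = 12
  J2 runs 3 units, time = 15
  J3 runs 3 units, time = 18
  J2 runs 3 units, time = 21
  J3 runs 1 units, time = 22
  J2 runs 3 units, time = 25
Finish times: [12, 25, 22]
Average turnaround = 59/3 = 19.6667

19.6667


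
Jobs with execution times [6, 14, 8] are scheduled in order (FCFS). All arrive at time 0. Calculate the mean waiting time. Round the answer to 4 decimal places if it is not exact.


FCFS order (as given): [6, 14, 8]
Waiting times:
  Job 1: wait = 0
  Job 2: wait = 6
  Job 3: wait = 20
Sum of waiting times = 26
Average waiting time = 26/3 = 8.6667

8.6667


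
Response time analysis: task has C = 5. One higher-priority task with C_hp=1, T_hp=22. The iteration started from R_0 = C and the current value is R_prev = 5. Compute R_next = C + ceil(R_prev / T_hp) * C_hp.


R_next = C + ceil(R_prev / T_hp) * C_hp
ceil(5 / 22) = ceil(0.2273) = 1
Interference = 1 * 1 = 1
R_next = 5 + 1 = 6

6


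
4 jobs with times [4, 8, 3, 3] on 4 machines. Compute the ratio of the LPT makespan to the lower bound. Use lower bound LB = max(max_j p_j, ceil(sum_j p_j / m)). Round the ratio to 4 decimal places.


LPT order: [8, 4, 3, 3]
Machine loads after assignment: [8, 4, 3, 3]
LPT makespan = 8
Lower bound = max(max_job, ceil(total/4)) = max(8, 5) = 8
Ratio = 8 / 8 = 1.0

1.0


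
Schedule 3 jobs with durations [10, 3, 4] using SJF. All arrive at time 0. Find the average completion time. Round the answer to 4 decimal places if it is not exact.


SJF order (ascending): [3, 4, 10]
Completion times:
  Job 1: burst=3, C=3
  Job 2: burst=4, C=7
  Job 3: burst=10, C=17
Average completion = 27/3 = 9.0

9.0


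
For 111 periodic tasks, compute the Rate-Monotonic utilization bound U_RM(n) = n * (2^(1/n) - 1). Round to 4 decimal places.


Compute 2^(1/111) = 1.0062641072
Subtract 1: 1.0062641072 - 1 = 0.0062641072
Multiply by n: 111 * 0.0062641072 = 0.6953158992
Round to 4 dp: 0.6953

0.6953


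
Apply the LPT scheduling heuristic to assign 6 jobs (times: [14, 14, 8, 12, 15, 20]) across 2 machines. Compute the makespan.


Sort jobs in decreasing order (LPT): [20, 15, 14, 14, 12, 8]
Assign each job to the least loaded machine:
  Machine 1: jobs [20, 14, 8], load = 42
  Machine 2: jobs [15, 14, 12], load = 41
Makespan = max load = 42

42


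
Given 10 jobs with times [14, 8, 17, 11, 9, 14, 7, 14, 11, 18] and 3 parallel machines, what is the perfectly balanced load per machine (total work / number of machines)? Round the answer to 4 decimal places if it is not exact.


Total processing time = 14 + 8 + 17 + 11 + 9 + 14 + 7 + 14 + 11 + 18 = 123
Number of machines = 3
Ideal balanced load = 123 / 3 = 41.0

41.0


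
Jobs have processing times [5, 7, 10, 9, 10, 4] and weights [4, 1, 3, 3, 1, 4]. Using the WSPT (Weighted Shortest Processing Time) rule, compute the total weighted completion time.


Compute p/w ratios and sort ascending (WSPT): [(4, 4), (5, 4), (9, 3), (10, 3), (7, 1), (10, 1)]
Compute weighted completion times:
  Job (p=4,w=4): C=4, w*C=4*4=16
  Job (p=5,w=4): C=9, w*C=4*9=36
  Job (p=9,w=3): C=18, w*C=3*18=54
  Job (p=10,w=3): C=28, w*C=3*28=84
  Job (p=7,w=1): C=35, w*C=1*35=35
  Job (p=10,w=1): C=45, w*C=1*45=45
Total weighted completion time = 270

270


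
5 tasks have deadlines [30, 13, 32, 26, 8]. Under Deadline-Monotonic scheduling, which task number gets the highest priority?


Sort tasks by relative deadline (ascending):
  Task 5: deadline = 8
  Task 2: deadline = 13
  Task 4: deadline = 26
  Task 1: deadline = 30
  Task 3: deadline = 32
Priority order (highest first): [5, 2, 4, 1, 3]
Highest priority task = 5

5


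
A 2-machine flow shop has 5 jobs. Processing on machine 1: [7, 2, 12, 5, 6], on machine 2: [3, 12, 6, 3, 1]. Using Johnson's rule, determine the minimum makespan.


Apply Johnson's rule:
  Group 1 (a <= b): [(2, 2, 12)]
  Group 2 (a > b): [(3, 12, 6), (1, 7, 3), (4, 5, 3), (5, 6, 1)]
Optimal job order: [2, 3, 1, 4, 5]
Schedule:
  Job 2: M1 done at 2, M2 done at 14
  Job 3: M1 done at 14, M2 done at 20
  Job 1: M1 done at 21, M2 done at 24
  Job 4: M1 done at 26, M2 done at 29
  Job 5: M1 done at 32, M2 done at 33
Makespan = 33

33


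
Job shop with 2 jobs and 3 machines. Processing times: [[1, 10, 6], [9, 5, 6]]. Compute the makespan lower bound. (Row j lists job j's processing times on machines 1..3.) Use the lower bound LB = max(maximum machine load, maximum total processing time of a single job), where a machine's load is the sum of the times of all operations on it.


Machine loads:
  Machine 1: 1 + 9 = 10
  Machine 2: 10 + 5 = 15
  Machine 3: 6 + 6 = 12
Max machine load = 15
Job totals:
  Job 1: 17
  Job 2: 20
Max job total = 20
Lower bound = max(15, 20) = 20

20


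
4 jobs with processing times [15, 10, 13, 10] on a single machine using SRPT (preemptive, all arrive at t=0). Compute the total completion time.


Since all jobs arrive at t=0, SRPT equals SPT ordering.
SPT order: [10, 10, 13, 15]
Completion times:
  Job 1: p=10, C=10
  Job 2: p=10, C=20
  Job 3: p=13, C=33
  Job 4: p=15, C=48
Total completion time = 10 + 20 + 33 + 48 = 111

111


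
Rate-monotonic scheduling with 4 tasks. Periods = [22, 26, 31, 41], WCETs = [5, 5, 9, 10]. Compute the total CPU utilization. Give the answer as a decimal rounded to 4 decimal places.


Compute individual utilizations (exact fractions):
  Task 1: C/T = 5/22 (approx. 0.2273)
  Task 2: C/T = 5/26 (approx. 0.1923)
  Task 3: C/T = 9/31 (approx. 0.2903)
  Task 4: C/T = 10/41 (approx. 0.2439)
Total utilization U = 5/22 + 5/26 + 9/31 + 10/41 = 173357/181753
Rounded to 4 decimal places: U = 0.9538
RM (Liu & Layland) bound for 4 tasks = 0.756828; compare with U = 173357/181753 (approx. 0.953805)
bound < U <= 1, so the RM sufficient condition is not met (inconclusive; an exact test such as response-time analysis is needed).

0.9538


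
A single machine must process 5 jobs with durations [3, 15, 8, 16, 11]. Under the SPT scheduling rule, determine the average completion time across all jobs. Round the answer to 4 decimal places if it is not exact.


Sort jobs by processing time (SPT order): [3, 8, 11, 15, 16]
Compute completion times sequentially:
  Job 1: processing = 3, completes at 3
  Job 2: processing = 8, completes at 11
  Job 3: processing = 11, completes at 22
  Job 4: processing = 15, completes at 37
  Job 5: processing = 16, completes at 53
Sum of completion times = 126
Average completion time = 126/5 = 25.2

25.2


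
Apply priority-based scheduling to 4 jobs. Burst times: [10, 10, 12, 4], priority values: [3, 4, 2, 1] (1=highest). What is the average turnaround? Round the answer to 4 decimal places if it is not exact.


Sort by priority (ascending = highest first):
Order: [(1, 4), (2, 12), (3, 10), (4, 10)]
Completion times:
  Priority 1, burst=4, C=4
  Priority 2, burst=12, C=16
  Priority 3, burst=10, C=26
  Priority 4, burst=10, C=36
Average turnaround = 82/4 = 20.5

20.5


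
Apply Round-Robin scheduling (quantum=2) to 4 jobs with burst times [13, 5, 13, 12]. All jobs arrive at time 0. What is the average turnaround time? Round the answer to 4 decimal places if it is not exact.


Time quantum = 2
Execution trace:
  J1 runs 2 units, time = 2
  J2 runs 2 units, time = 4
  J3 runs 2 units, time = 6
  J4 runs 2 units, time = 8
  J1 runs 2 units, time = 10
  J2 runs 2 units, time = 12
  J3 runs 2 units, time = 14
  J4 runs 2 units, time = 16
  J1 runs 2 units, time = 18
  J2 runs 1 units, time = 19
  J3 runs 2 units, time = 21
  J4 runs 2 units, time = 23
  J1 runs 2 units, time = 25
  J3 runs 2 units, time = 27
  J4 runs 2 units, time = 29
  J1 runs 2 units, time = 31
  J3 runs 2 units, time = 33
  J4 runs 2 units, time = 35
  J1 runs 2 units, time = 37
  J3 runs 2 units, time = 39
  J4 runs 2 units, time = 41
  J1 runs 1 units, time = 42
  J3 runs 1 units, time = 43
Finish times: [42, 19, 43, 41]
Average turnaround = 145/4 = 36.25

36.25


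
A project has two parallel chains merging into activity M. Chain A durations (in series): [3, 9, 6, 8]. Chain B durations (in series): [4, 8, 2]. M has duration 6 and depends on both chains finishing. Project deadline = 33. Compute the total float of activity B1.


Forward pass: ES(B1) = sum of predecessors on chain B = 0
EF = ES + duration = 0 + 4 = 4
Backward pass: LF(M) = deadline = 33; LS(M) = 33 - 6 = 27
LF(B1) = LS(M) - sum(successors on chain B) = 27 - 10 = 17
LS = LF - duration = 17 - 4 = 13
Total float = LS - ES = 13 - 0 = 13

13


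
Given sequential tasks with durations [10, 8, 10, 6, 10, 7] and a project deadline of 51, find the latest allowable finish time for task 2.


LF(activity 2) = deadline - sum of successor durations
Successors: activities 3 through 6 with durations [10, 6, 10, 7]
Sum of successor durations = 33
LF = 51 - 33 = 18

18


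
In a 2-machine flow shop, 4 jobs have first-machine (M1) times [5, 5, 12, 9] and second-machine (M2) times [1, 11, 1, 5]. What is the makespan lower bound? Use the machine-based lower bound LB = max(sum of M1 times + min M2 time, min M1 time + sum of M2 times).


LB1 = sum(M1 times) + min(M2 times) = 31 + 1 = 32
LB2 = min(M1 times) + sum(M2 times) = 5 + 18 = 23
Lower bound = max(LB1, LB2) = max(32, 23) = 32

32


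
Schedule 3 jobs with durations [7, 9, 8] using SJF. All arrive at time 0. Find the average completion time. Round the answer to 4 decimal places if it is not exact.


SJF order (ascending): [7, 8, 9]
Completion times:
  Job 1: burst=7, C=7
  Job 2: burst=8, C=15
  Job 3: burst=9, C=24
Average completion = 46/3 = 15.3333

15.3333


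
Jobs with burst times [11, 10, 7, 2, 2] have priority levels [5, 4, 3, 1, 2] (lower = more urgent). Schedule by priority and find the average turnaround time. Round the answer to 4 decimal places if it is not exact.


Sort by priority (ascending = highest first):
Order: [(1, 2), (2, 2), (3, 7), (4, 10), (5, 11)]
Completion times:
  Priority 1, burst=2, C=2
  Priority 2, burst=2, C=4
  Priority 3, burst=7, C=11
  Priority 4, burst=10, C=21
  Priority 5, burst=11, C=32
Average turnaround = 70/5 = 14.0

14.0


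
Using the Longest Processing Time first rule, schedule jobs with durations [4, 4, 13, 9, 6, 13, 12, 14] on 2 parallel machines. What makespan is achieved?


Sort jobs in decreasing order (LPT): [14, 13, 13, 12, 9, 6, 4, 4]
Assign each job to the least loaded machine:
  Machine 1: jobs [14, 12, 9, 4], load = 39
  Machine 2: jobs [13, 13, 6, 4], load = 36
Makespan = max load = 39

39


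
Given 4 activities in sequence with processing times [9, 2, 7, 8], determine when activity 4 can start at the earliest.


Activity 4 starts after activities 1 through 3 complete.
Predecessor durations: [9, 2, 7]
ES = 9 + 2 + 7 = 18

18


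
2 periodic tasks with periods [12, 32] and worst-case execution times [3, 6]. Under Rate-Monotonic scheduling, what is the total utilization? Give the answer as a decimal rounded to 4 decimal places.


Compute individual utilizations (exact fractions):
  Task 1: C/T = 3/12 = 1/4 (approx. 0.25)
  Task 2: C/T = 6/32 = 3/16 (approx. 0.1875)
Total utilization U = 1/4 + 3/16 = 7/16
Rounded to 4 decimal places: U = 0.4375
RM (Liu & Layland) bound for 2 tasks = 0.828427; compare with U = 7/16 (approx. 0.437500)
U <= bound, so schedulable by RM sufficient condition.

0.4375


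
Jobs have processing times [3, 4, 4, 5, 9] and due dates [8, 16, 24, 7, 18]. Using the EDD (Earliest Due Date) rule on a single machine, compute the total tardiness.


Sort by due date (EDD order): [(5, 7), (3, 8), (4, 16), (9, 18), (4, 24)]
Compute completion times and tardiness:
  Job 1: p=5, d=7, C=5, tardiness=max(0,5-7)=0
  Job 2: p=3, d=8, C=8, tardiness=max(0,8-8)=0
  Job 3: p=4, d=16, C=12, tardiness=max(0,12-16)=0
  Job 4: p=9, d=18, C=21, tardiness=max(0,21-18)=3
  Job 5: p=4, d=24, C=25, tardiness=max(0,25-24)=1
Total tardiness = 4

4


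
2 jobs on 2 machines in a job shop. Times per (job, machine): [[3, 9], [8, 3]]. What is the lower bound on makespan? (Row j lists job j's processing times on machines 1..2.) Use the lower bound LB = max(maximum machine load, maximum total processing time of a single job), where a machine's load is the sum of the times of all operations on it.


Machine loads:
  Machine 1: 3 + 8 = 11
  Machine 2: 9 + 3 = 12
Max machine load = 12
Job totals:
  Job 1: 12
  Job 2: 11
Max job total = 12
Lower bound = max(12, 12) = 12

12


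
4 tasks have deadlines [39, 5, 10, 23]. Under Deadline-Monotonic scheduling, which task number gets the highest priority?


Sort tasks by relative deadline (ascending):
  Task 2: deadline = 5
  Task 3: deadline = 10
  Task 4: deadline = 23
  Task 1: deadline = 39
Priority order (highest first): [2, 3, 4, 1]
Highest priority task = 2

2


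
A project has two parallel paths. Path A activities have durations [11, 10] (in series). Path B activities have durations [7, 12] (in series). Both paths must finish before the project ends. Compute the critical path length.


Path A total = 11 + 10 = 21
Path B total = 7 + 12 = 19
Critical path = longest path = max(21, 19) = 21

21


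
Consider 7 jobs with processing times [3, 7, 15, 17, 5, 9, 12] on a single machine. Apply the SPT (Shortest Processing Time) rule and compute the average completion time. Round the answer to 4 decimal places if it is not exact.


Sort jobs by processing time (SPT order): [3, 5, 7, 9, 12, 15, 17]
Compute completion times sequentially:
  Job 1: processing = 3, completes at 3
  Job 2: processing = 5, completes at 8
  Job 3: processing = 7, completes at 15
  Job 4: processing = 9, completes at 24
  Job 5: processing = 12, completes at 36
  Job 6: processing = 15, completes at 51
  Job 7: processing = 17, completes at 68
Sum of completion times = 205
Average completion time = 205/7 = 29.2857

29.2857


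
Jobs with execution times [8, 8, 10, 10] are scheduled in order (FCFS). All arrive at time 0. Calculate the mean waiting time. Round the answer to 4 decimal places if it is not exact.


FCFS order (as given): [8, 8, 10, 10]
Waiting times:
  Job 1: wait = 0
  Job 2: wait = 8
  Job 3: wait = 16
  Job 4: wait = 26
Sum of waiting times = 50
Average waiting time = 50/4 = 12.5

12.5


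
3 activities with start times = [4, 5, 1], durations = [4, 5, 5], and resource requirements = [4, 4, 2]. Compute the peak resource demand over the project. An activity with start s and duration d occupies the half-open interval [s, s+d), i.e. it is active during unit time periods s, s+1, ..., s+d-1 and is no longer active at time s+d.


Each activity i is active on [start_i, start_i + duration_i).
Compute total resource usage per time slot:
  t=0: active resources = [], total = 0
  t=1: active resources = [2], total = 2
  t=2: active resources = [2], total = 2
  t=3: active resources = [2], total = 2
  t=4: active resources = [4, 2], total = 6
  t=5: active resources = [4, 4, 2], total = 10
  t=6: active resources = [4, 4], total = 8
  t=7: active resources = [4, 4], total = 8
  t=8: active resources = [4], total = 4
  t=9: active resources = [4], total = 4
Peak resource demand = 10

10


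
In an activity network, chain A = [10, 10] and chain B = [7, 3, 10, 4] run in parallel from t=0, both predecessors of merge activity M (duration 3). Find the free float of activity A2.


ES(A2) = sum of predecessors on chain A = 10
EF(A2) = ES + duration = 10 + 10 = 20
Successor of A2 is M. ES(M) = max(sum(A), sum(B)) = max(20, 24) = 24
Free float = ES(successor) - EF(current) = 24 - 20 = 4

4


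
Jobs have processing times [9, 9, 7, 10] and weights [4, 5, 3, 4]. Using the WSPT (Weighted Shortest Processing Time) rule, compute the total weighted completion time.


Compute p/w ratios and sort ascending (WSPT): [(9, 5), (9, 4), (7, 3), (10, 4)]
Compute weighted completion times:
  Job (p=9,w=5): C=9, w*C=5*9=45
  Job (p=9,w=4): C=18, w*C=4*18=72
  Job (p=7,w=3): C=25, w*C=3*25=75
  Job (p=10,w=4): C=35, w*C=4*35=140
Total weighted completion time = 332

332


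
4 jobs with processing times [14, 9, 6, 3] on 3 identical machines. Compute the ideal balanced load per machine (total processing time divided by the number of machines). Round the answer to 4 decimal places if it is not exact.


Total processing time = 14 + 9 + 6 + 3 = 32
Number of machines = 3
Ideal balanced load = 32 / 3 = 10.6667

10.6667


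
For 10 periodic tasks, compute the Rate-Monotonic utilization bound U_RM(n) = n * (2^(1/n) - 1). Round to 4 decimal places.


Compute 2^(1/10) = 1.0717734625
Subtract 1: 1.0717734625 - 1 = 0.0717734625
Multiply by n: 10 * 0.0717734625 = 0.7177346250
Round to 4 dp: 0.7177

0.7177


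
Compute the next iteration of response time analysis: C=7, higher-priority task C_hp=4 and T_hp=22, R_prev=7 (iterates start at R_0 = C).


R_next = C + ceil(R_prev / T_hp) * C_hp
ceil(7 / 22) = ceil(0.3182) = 1
Interference = 1 * 4 = 4
R_next = 7 + 4 = 11

11


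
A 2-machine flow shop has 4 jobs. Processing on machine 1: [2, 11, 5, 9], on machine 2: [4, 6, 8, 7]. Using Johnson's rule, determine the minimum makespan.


Apply Johnson's rule:
  Group 1 (a <= b): [(1, 2, 4), (3, 5, 8)]
  Group 2 (a > b): [(4, 9, 7), (2, 11, 6)]
Optimal job order: [1, 3, 4, 2]
Schedule:
  Job 1: M1 done at 2, M2 done at 6
  Job 3: M1 done at 7, M2 done at 15
  Job 4: M1 done at 16, M2 done at 23
  Job 2: M1 done at 27, M2 done at 33
Makespan = 33

33


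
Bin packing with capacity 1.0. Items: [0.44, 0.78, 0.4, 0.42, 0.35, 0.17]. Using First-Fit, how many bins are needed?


Place items sequentially using First-Fit:
  Item 0.44 -> new Bin 1
  Item 0.78 -> new Bin 2
  Item 0.4 -> Bin 1 (now 0.84)
  Item 0.42 -> new Bin 3
  Item 0.35 -> Bin 3 (now 0.77)
  Item 0.17 -> Bin 2 (now 0.95)
Total bins used = 3

3


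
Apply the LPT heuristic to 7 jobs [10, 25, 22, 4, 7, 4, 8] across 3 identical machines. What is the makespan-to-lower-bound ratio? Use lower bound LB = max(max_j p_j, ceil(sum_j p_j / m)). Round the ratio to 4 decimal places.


LPT order: [25, 22, 10, 8, 7, 4, 4]
Machine loads after assignment: [29, 26, 25]
LPT makespan = 29
Lower bound = max(max_job, ceil(total/3)) = max(25, 27) = 27
Ratio = 29 / 27 = 1.0741

1.0741


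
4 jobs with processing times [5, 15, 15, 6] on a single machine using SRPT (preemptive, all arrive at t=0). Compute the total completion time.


Since all jobs arrive at t=0, SRPT equals SPT ordering.
SPT order: [5, 6, 15, 15]
Completion times:
  Job 1: p=5, C=5
  Job 2: p=6, C=11
  Job 3: p=15, C=26
  Job 4: p=15, C=41
Total completion time = 5 + 11 + 26 + 41 = 83

83


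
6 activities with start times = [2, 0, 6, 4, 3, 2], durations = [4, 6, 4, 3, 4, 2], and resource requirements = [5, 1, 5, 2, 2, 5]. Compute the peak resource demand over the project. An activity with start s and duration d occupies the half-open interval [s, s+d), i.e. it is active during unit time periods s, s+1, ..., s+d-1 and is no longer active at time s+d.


Each activity i is active on [start_i, start_i + duration_i).
Compute total resource usage per time slot:
  t=0: active resources = [1], total = 1
  t=1: active resources = [1], total = 1
  t=2: active resources = [5, 1, 5], total = 11
  t=3: active resources = [5, 1, 2, 5], total = 13
  t=4: active resources = [5, 1, 2, 2], total = 10
  t=5: active resources = [5, 1, 2, 2], total = 10
  t=6: active resources = [5, 2, 2], total = 9
  t=7: active resources = [5], total = 5
  t=8: active resources = [5], total = 5
  t=9: active resources = [5], total = 5
Peak resource demand = 13

13


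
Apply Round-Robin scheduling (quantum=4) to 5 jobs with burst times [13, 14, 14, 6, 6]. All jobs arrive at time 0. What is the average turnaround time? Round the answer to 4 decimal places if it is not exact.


Time quantum = 4
Execution trace:
  J1 runs 4 units, time = 4
  J2 runs 4 units, time = 8
  J3 runs 4 units, time = 12
  J4 runs 4 units, time = 16
  J5 runs 4 units, time = 20
  J1 runs 4 units, time = 24
  J2 runs 4 units, time = 28
  J3 runs 4 units, time = 32
  J4 runs 2 units, time = 34
  J5 runs 2 units, time = 36
  J1 runs 4 units, time = 40
  J2 runs 4 units, time = 44
  J3 runs 4 units, time = 48
  J1 runs 1 units, time = 49
  J2 runs 2 units, time = 51
  J3 runs 2 units, time = 53
Finish times: [49, 51, 53, 34, 36]
Average turnaround = 223/5 = 44.6

44.6


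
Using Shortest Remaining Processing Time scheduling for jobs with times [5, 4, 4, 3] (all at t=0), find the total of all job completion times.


Since all jobs arrive at t=0, SRPT equals SPT ordering.
SPT order: [3, 4, 4, 5]
Completion times:
  Job 1: p=3, C=3
  Job 2: p=4, C=7
  Job 3: p=4, C=11
  Job 4: p=5, C=16
Total completion time = 3 + 7 + 11 + 16 = 37

37


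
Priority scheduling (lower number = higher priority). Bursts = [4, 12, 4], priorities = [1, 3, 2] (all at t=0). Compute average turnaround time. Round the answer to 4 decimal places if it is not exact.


Sort by priority (ascending = highest first):
Order: [(1, 4), (2, 4), (3, 12)]
Completion times:
  Priority 1, burst=4, C=4
  Priority 2, burst=4, C=8
  Priority 3, burst=12, C=20
Average turnaround = 32/3 = 10.6667

10.6667


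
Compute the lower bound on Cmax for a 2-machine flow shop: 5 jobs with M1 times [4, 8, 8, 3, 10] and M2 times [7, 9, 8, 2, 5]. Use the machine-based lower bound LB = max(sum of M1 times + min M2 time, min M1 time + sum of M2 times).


LB1 = sum(M1 times) + min(M2 times) = 33 + 2 = 35
LB2 = min(M1 times) + sum(M2 times) = 3 + 31 = 34
Lower bound = max(LB1, LB2) = max(35, 34) = 35

35


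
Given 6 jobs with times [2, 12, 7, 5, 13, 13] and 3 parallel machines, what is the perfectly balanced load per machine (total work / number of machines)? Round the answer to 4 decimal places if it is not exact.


Total processing time = 2 + 12 + 7 + 5 + 13 + 13 = 52
Number of machines = 3
Ideal balanced load = 52 / 3 = 17.3333

17.3333


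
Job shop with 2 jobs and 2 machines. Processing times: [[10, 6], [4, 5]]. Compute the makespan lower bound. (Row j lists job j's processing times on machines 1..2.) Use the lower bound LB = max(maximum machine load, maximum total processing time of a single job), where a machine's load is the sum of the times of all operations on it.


Machine loads:
  Machine 1: 10 + 4 = 14
  Machine 2: 6 + 5 = 11
Max machine load = 14
Job totals:
  Job 1: 16
  Job 2: 9
Max job total = 16
Lower bound = max(14, 16) = 16

16


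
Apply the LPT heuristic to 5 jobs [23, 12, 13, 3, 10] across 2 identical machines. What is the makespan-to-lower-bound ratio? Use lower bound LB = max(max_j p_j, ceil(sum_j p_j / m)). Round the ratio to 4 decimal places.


LPT order: [23, 13, 12, 10, 3]
Machine loads after assignment: [33, 28]
LPT makespan = 33
Lower bound = max(max_job, ceil(total/2)) = max(23, 31) = 31
Ratio = 33 / 31 = 1.0645

1.0645


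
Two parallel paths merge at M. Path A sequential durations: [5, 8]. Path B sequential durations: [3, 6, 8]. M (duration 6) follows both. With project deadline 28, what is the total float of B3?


Forward pass: ES(B3) = sum of predecessors on chain B = 9
EF = ES + duration = 9 + 8 = 17
Backward pass: LF(M) = deadline = 28; LS(M) = 28 - 6 = 22
LF(B3) = LS(M) - sum(successors on chain B) = 22 - 0 = 22
LS = LF - duration = 22 - 8 = 14
Total float = LS - ES = 14 - 9 = 5

5


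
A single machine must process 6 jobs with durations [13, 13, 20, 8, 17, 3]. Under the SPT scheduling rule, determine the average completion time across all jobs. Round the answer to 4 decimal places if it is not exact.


Sort jobs by processing time (SPT order): [3, 8, 13, 13, 17, 20]
Compute completion times sequentially:
  Job 1: processing = 3, completes at 3
  Job 2: processing = 8, completes at 11
  Job 3: processing = 13, completes at 24
  Job 4: processing = 13, completes at 37
  Job 5: processing = 17, completes at 54
  Job 6: processing = 20, completes at 74
Sum of completion times = 203
Average completion time = 203/6 = 33.8333

33.8333


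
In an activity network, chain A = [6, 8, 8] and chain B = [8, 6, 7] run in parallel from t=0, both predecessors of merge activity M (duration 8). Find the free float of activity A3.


ES(A3) = sum of predecessors on chain A = 14
EF(A3) = ES + duration = 14 + 8 = 22
Successor of A3 is M. ES(M) = max(sum(A), sum(B)) = max(22, 21) = 22
Free float = ES(successor) - EF(current) = 22 - 22 = 0

0


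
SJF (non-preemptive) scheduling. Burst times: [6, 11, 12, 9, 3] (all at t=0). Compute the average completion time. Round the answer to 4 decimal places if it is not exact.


SJF order (ascending): [3, 6, 9, 11, 12]
Completion times:
  Job 1: burst=3, C=3
  Job 2: burst=6, C=9
  Job 3: burst=9, C=18
  Job 4: burst=11, C=29
  Job 5: burst=12, C=41
Average completion = 100/5 = 20.0

20.0


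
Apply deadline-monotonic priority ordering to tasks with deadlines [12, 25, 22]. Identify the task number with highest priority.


Sort tasks by relative deadline (ascending):
  Task 1: deadline = 12
  Task 3: deadline = 22
  Task 2: deadline = 25
Priority order (highest first): [1, 3, 2]
Highest priority task = 1

1


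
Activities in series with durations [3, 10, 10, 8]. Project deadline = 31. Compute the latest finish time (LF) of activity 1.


LF(activity 1) = deadline - sum of successor durations
Successors: activities 2 through 4 with durations [10, 10, 8]
Sum of successor durations = 28
LF = 31 - 28 = 3

3


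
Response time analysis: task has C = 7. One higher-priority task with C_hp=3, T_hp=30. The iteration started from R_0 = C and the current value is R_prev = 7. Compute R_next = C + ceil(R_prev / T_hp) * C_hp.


R_next = C + ceil(R_prev / T_hp) * C_hp
ceil(7 / 30) = ceil(0.2333) = 1
Interference = 1 * 3 = 3
R_next = 7 + 3 = 10

10


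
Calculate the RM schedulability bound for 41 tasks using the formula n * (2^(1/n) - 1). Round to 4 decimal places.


Compute 2^(1/41) = 1.0170497444
Subtract 1: 1.0170497444 - 1 = 0.0170497444
Multiply by n: 41 * 0.0170497444 = 0.6990395204
Round to 4 dp: 0.6990

0.6990


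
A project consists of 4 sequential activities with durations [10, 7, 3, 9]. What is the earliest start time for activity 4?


Activity 4 starts after activities 1 through 3 complete.
Predecessor durations: [10, 7, 3]
ES = 10 + 7 + 3 = 20

20


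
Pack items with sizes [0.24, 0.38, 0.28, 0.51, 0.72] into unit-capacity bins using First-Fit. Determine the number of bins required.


Place items sequentially using First-Fit:
  Item 0.24 -> new Bin 1
  Item 0.38 -> Bin 1 (now 0.62)
  Item 0.28 -> Bin 1 (now 0.9)
  Item 0.51 -> new Bin 2
  Item 0.72 -> new Bin 3
Total bins used = 3

3


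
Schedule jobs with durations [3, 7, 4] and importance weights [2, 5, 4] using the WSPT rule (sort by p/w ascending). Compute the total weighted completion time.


Compute p/w ratios and sort ascending (WSPT): [(4, 4), (7, 5), (3, 2)]
Compute weighted completion times:
  Job (p=4,w=4): C=4, w*C=4*4=16
  Job (p=7,w=5): C=11, w*C=5*11=55
  Job (p=3,w=2): C=14, w*C=2*14=28
Total weighted completion time = 99

99


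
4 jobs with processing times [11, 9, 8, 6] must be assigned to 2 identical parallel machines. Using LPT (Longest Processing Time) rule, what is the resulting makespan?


Sort jobs in decreasing order (LPT): [11, 9, 8, 6]
Assign each job to the least loaded machine:
  Machine 1: jobs [11, 6], load = 17
  Machine 2: jobs [9, 8], load = 17
Makespan = max load = 17

17


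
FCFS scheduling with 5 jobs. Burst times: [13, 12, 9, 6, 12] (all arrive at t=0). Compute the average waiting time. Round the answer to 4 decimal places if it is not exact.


FCFS order (as given): [13, 12, 9, 6, 12]
Waiting times:
  Job 1: wait = 0
  Job 2: wait = 13
  Job 3: wait = 25
  Job 4: wait = 34
  Job 5: wait = 40
Sum of waiting times = 112
Average waiting time = 112/5 = 22.4

22.4


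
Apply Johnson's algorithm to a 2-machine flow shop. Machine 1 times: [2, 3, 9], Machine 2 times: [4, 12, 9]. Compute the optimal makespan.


Apply Johnson's rule:
  Group 1 (a <= b): [(1, 2, 4), (2, 3, 12), (3, 9, 9)]
  Group 2 (a > b): []
Optimal job order: [1, 2, 3]
Schedule:
  Job 1: M1 done at 2, M2 done at 6
  Job 2: M1 done at 5, M2 done at 18
  Job 3: M1 done at 14, M2 done at 27
Makespan = 27

27
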